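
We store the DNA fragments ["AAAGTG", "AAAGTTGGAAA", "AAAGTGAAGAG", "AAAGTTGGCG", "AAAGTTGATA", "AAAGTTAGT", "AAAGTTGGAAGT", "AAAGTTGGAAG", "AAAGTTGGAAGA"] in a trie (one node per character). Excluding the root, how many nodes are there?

28

Count nodes per top-level branch (shared prefixes stored once):
  'A'-branch (AAAGTG, AAAGTGAAGAG, AAAGTTAGT, AAAGTTGATA, AAAGTTGGAAA, AAAGTTGGAAG, AAAGTTGGAAGA, AAAGTTGGAAGT, AAAGTTGGCG): 28 nodes
Sum: 28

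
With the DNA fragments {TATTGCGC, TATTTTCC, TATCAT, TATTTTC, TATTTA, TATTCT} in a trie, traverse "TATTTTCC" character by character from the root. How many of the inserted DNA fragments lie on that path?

2

Walk "TATTTTCC" from the root; an end-of-word marker is hit whenever a stored word is a prefix of "TATTTTCC".
Prefixes of the query that are stored words: "TATTTTC", "TATTTTCC"
Count: 2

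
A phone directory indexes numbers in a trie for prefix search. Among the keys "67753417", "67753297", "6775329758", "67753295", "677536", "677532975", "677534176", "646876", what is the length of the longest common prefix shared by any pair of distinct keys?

9

Equivalently: take the maximum, over all pairs, of their longest common prefix length.
"677532975" and "6775329758" agree on "677532975" (9 characters) before diverging; nothing deeper is shared.
Longest shared-prefix length: 9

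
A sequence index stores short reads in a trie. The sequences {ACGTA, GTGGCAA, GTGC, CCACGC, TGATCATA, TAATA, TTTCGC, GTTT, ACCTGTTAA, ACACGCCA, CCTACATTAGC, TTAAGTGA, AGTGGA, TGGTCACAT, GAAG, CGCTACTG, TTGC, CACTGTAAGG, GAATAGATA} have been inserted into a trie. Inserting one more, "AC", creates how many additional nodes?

0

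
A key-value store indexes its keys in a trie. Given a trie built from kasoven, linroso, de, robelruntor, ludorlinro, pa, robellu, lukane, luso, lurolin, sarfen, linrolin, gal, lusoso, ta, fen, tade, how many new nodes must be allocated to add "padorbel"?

6

The longest prefix of "padorbel" already in the trie is "pa" (length 2).
New nodes needed: |"padorbel"| − 2 = 8 − 2 = 6.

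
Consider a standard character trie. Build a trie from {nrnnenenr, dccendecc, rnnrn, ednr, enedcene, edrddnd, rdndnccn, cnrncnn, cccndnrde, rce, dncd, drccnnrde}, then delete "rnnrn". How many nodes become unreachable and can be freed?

4

After clearing the end-marker at "rnnrn", prune upward until reaching a node still needed by another word.
The suffix "nnrn" (4 nodes) is used only by "rnnrn"; the node for "r" still has the child "d", so pruning stops there.
Nodes removed: 4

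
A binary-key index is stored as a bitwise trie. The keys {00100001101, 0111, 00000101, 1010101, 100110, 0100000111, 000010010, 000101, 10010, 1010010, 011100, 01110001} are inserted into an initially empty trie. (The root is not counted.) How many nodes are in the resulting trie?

For each word, the new-node count is its length minus the longest prefix already in the trie:
  "00100001101" → 11 new (0, 0, 1, 0, 0, 0, 0, 1, 1, 0, 1)
  "0111" → prefix "0" already present; 3 new (1, 1, 1)
  "00000101" → prefix "00" already present; 6 new (0, 0, 0, 1, 0, 1)
  "1010101" → 7 new (1, 0, 1, 0, 1, 0, 1)
  "100110" → prefix "10" already present; 4 new (0, 1, 1, 0)
  "0100000111" → prefix "01" already present; 8 new (0, 0, 0, 0, 0, 1, 1, 1)
  "000010010" → prefix "0000" already present; 5 new (1, 0, 0, 1, 0)
  "000101" → prefix "000" already present; 3 new (1, 0, 1)
  "10010" → prefix "1001" already present; 1 new (0)
  "1010010" → prefix "1010" already present; 3 new (0, 1, 0)
  "011100" → prefix "0111" already present; 2 new (0, 0)
  "01110001" → prefix "011100" already present; 2 new (0, 1)
Total nodes = 11 + 3 + 6 + 7 + 4 + 8 + 5 + 3 + 1 + 3 + 2 + 2 = 55

55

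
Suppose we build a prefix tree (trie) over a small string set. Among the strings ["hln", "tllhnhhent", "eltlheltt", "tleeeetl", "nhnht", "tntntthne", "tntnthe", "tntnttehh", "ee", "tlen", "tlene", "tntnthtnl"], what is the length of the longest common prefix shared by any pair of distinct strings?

Look for the deepest trie node that still has at least two words in its subtree.
"tntnthe" and "tntnthtnl" agree on "tntnth" (6 characters) before diverging; nothing deeper is shared.
Longest shared-prefix length: 6

6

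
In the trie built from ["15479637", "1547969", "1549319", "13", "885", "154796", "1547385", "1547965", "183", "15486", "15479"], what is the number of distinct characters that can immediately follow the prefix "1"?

3

Follow the path "1" to its node, then look at its outgoing edges.
Distinct next characters after "1": 3, 5, 8.
That node has 3 child edges.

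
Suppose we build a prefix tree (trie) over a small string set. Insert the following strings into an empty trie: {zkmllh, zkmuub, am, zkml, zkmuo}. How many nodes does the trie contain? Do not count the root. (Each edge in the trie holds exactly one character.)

Trace insertions, counting only characters that open a new branch:
  "zkmllh" → 6 new (z, k, m, l, l, h)
  "zkmuub" → prefix "zkm" already present; 3 new (u, u, b)
  "am" → 2 new (a, m)
  "zkml" → prefix "zkml" already present; 0 new (none)
  "zkmuo" → prefix "zkmu" already present; 1 new (o)
Total nodes = 6 + 3 + 2 + 0 + 1 = 12

12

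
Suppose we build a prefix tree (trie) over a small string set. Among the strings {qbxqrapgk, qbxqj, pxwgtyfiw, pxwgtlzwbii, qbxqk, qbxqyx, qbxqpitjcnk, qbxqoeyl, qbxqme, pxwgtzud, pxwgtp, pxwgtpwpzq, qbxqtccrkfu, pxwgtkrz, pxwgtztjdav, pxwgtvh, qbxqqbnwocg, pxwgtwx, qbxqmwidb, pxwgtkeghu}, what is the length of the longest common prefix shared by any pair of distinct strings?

6

Equivalently: take the maximum, over all pairs, of their longest common prefix length.
e.g. "pxwgtkeghu" and "pxwgtkrz" share the prefix "pxwgtk" of length 6; no pair shares a longer one.
Longest shared-prefix length: 6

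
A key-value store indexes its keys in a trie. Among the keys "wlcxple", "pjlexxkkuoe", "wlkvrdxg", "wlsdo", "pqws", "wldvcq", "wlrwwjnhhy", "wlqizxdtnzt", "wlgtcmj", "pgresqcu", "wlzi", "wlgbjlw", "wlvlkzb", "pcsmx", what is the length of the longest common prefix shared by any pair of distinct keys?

3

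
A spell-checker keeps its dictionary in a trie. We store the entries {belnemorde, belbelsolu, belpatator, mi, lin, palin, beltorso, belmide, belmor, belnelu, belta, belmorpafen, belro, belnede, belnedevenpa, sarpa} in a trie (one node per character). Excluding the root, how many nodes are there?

67

Insert word by word; a character creates a node only if that edge doesn't already exist:
  "belnemorde" → 10 new (b, e, l, n, e, m, o, r, d, e)
  "belbelsolu" → prefix "bel" already present; 7 new (b, e, l, s, o, l, u)
  "belpatator" → prefix "bel" already present; 7 new (p, a, t, a, t, o, r)
  "mi" → 2 new (m, i)
  "lin" → 3 new (l, i, n)
  "palin" → 5 new (p, a, l, i, n)
  "beltorso" → prefix "bel" already present; 5 new (t, o, r, s, o)
  "belmide" → prefix "bel" already present; 4 new (m, i, d, e)
  "belmor" → prefix "belm" already present; 2 new (o, r)
  "belnelu" → prefix "belne" already present; 2 new (l, u)
  "belta" → prefix "belt" already present; 1 new (a)
  "belmorpafen" → prefix "belmor" already present; 5 new (p, a, f, e, n)
  "belro" → prefix "bel" already present; 2 new (r, o)
  "belnede" → prefix "belne" already present; 2 new (d, e)
  "belnedevenpa" → prefix "belnede" already present; 5 new (v, e, n, p, a)
  "sarpa" → 5 new (s, a, r, p, a)
Total nodes = 10 + 7 + 7 + 2 + 3 + 5 + 5 + 4 + 2 + 2 + 1 + 5 + 2 + 2 + 5 + 5 = 67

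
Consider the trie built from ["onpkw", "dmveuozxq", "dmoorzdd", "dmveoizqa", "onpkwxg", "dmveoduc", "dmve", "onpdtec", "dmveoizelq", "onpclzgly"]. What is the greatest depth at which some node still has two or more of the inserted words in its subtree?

7

Look for the deepest trie node that still has at least two words in its subtree.
e.g. "dmveoizelq" and "dmveoizqa" share the prefix "dmveoiz" of length 7; no pair shares a longer one.
Longest shared-prefix length: 7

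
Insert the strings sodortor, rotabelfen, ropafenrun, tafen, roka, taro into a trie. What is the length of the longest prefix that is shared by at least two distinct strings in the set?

2

Equivalently: take the maximum, over all pairs, of their longest common prefix length.
"roka" and "ropafenrun" agree on "ro" (2 characters) before diverging; nothing deeper is shared.
Longest shared-prefix length: 2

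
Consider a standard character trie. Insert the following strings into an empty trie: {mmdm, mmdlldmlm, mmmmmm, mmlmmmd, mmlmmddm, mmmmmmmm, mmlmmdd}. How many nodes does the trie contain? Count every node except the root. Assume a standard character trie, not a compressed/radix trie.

Count nodes per top-level branch (shared prefixes stored once):
  'm'-branch (mmdlldmlm, mmdm, mmlmmdd, mmlmmddm, mmlmmmd, mmmmmm, mmmmmmmm): 24 nodes
Sum: 24

24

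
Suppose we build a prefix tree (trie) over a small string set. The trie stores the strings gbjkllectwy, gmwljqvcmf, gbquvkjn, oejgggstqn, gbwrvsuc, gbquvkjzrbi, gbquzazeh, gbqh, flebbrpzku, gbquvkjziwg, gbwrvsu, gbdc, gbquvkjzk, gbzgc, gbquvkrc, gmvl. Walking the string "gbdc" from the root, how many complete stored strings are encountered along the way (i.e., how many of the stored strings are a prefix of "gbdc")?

1

Walk "gbdc" from the root; an end-of-word marker is hit whenever a stored word is a prefix of "gbdc".
Prefixes of the query that are stored words: "gbdc"
Count: 1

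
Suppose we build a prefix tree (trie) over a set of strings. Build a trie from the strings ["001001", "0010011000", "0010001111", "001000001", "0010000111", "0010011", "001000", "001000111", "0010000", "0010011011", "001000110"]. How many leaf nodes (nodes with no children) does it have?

6

Leaves are exactly the stored words that no other stored word extends.
Those words: "001000001", "0010000111", "001000110", "0010001111", "0010011000", "0010011011"
Leaf count: 6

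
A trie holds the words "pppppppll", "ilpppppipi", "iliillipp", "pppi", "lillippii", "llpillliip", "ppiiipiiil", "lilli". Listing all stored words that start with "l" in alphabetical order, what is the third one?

llpillliip

Filter for "l…" and sort: "lilli", "lillippii", "llpillliip"
The 3rd is llpillliip.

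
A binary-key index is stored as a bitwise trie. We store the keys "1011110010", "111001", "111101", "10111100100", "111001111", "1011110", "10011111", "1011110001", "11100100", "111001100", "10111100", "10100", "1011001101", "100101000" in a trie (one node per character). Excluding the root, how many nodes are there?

47

Count nodes per top-level branch (shared prefixes stored once):
  '1'-branch (100101000, 10011111, 10100, 1011001101, 1011110, 10111100, 1011110001, 1011110010, 10111100100, 111001, 11100100, 111001100, 111001111, 111101): 47 nodes
Sum: 47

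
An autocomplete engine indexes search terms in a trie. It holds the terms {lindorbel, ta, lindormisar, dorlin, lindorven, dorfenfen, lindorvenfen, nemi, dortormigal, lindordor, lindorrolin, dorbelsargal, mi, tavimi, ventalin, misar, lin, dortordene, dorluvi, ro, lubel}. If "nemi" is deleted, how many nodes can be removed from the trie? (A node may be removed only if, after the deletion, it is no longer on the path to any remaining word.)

After clearing the end-marker at "nemi", prune upward until reaching a node still needed by another word.
No other word shares any prefix with "nemi", so all 4 of its nodes go.
Nodes removed: 4

4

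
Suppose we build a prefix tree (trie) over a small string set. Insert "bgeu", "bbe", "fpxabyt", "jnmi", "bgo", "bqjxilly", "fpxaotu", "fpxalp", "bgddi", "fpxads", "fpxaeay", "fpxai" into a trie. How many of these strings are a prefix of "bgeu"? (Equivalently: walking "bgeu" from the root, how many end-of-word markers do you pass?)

Traverse "bgeu" character by character; count nodes along the way that are marked as word ends.
Prefixes of the query that are stored words: "bgeu"
Count: 1

1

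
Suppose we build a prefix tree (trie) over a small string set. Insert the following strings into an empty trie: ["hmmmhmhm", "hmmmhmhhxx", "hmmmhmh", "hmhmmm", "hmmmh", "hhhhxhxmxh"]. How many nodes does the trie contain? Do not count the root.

Trie structure (* marks end of a word):
(root)
└─ h
   ├─ h
   │  └─ h
   │     └─ h
   │        └─ x
   │           └─ h
   │              └─ x
   │                 └─ m
   │                    └─ x
   │                       └─ h *
   └─ m
      ├─ h
      │  └─ m
      │     └─ m
      │        └─ m *
      └─ m
         └─ m
            └─ h *
               └─ m
                  └─ h *
                     ├─ h
                     │  └─ x
                     │     └─ x *
                     └─ m *
Counting every labelled node above: 24.

24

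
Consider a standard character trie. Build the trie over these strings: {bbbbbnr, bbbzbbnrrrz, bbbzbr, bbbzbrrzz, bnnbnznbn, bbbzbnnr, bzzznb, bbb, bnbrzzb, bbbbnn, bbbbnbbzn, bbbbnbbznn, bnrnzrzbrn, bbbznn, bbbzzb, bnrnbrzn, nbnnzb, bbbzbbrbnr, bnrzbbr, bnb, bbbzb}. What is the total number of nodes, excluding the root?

For each word, the new-node count is its length minus the longest prefix already in the trie:
  "bbbbbnr" → 7 new (b, b, b, b, b, n, r)
  "bbbzbbnrrrz" → prefix "bbb" already present; 8 new (z, b, b, n, r, r, r, z)
  "bbbzbr" → prefix "bbbzb" already present; 1 new (r)
  "bbbzbrrzz" → prefix "bbbzbr" already present; 3 new (r, z, z)
  "bnnbnznbn" → prefix "b" already present; 8 new (n, n, b, n, z, n, b, n)
  "bbbzbnnr" → prefix "bbbzb" already present; 3 new (n, n, r)
  "bzzznb" → prefix "b" already present; 5 new (z, z, z, n, b)
  "bbb" → prefix "bbb" already present; 0 new (none)
  "bnbrzzb" → prefix "bn" already present; 5 new (b, r, z, z, b)
  "bbbbnn" → prefix "bbbb" already present; 2 new (n, n)
  "bbbbnbbzn" → prefix "bbbbn" already present; 4 new (b, b, z, n)
  "bbbbnbbznn" → prefix "bbbbnbbzn" already present; 1 new (n)
  "bnrnzrzbrn" → prefix "bn" already present; 8 new (r, n, z, r, z, b, r, n)
  "bbbznn" → prefix "bbbz" already present; 2 new (n, n)
  "bbbzzb" → prefix "bbbz" already present; 2 new (z, b)
  "bnrnbrzn" → prefix "bnrn" already present; 4 new (b, r, z, n)
  "nbnnzb" → 6 new (n, b, n, n, z, b)
  "bbbzbbrbnr" → prefix "bbbzbb" already present; 4 new (r, b, n, r)
  "bnrzbbr" → prefix "bnr" already present; 4 new (z, b, b, r)
  "bnb" → prefix "bnb" already present; 0 new (none)
  "bbbzb" → prefix "bbbzb" already present; 0 new (none)
Total nodes = 7 + 8 + 1 + 3 + 8 + 3 + 5 + 0 + 5 + 2 + 4 + 1 + 8 + 2 + 2 + 4 + 6 + 4 + 4 + 0 + 0 = 77

77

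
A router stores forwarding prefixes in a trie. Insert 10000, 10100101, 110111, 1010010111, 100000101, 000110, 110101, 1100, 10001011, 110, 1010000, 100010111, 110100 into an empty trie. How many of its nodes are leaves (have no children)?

9

Leaves are exactly the stored words that no other stored word extends.
Those words: "000110", "100000101", "100010111", "1010000", "1010010111", "1100", "110100", "110101", "110111"
Leaf count: 9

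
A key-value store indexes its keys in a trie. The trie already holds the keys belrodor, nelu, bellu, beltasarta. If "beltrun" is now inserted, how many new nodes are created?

The longest prefix of "beltrun" already in the trie is "belt" (length 4).
Each of the 3 remaining characters creates one node.

3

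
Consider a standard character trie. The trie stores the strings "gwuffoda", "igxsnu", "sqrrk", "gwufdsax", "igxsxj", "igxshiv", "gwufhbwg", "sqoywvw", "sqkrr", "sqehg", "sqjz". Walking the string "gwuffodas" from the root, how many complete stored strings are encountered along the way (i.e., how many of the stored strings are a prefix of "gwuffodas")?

Check each prefix of "gwuffodas" against the stored set — each match is an end-marker on the path.
Prefixes of the query that are stored words: "gwuffoda"
Count: 1

1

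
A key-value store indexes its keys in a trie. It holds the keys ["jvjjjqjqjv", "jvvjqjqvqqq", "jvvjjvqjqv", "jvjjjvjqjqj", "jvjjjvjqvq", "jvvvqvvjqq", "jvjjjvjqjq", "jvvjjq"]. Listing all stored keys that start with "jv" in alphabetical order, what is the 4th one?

jvjjjvjqvq

DFS of the "jv" subtree visits, in order: "jvjjjqjqjv", "jvjjjvjqjq", "jvjjjvjqjqj", "jvjjjvjqvq", "jvvjjq", "jvvjjvqjqv", "jvvjqjqvqqq", "jvvvqvvjqq"
Position 4: jvjjjvjqvq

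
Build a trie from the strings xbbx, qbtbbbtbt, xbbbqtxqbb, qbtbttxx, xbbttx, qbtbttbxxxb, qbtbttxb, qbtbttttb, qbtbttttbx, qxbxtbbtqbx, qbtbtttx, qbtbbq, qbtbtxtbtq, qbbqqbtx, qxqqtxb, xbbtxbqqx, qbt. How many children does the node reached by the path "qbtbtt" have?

Walk "qbtbtt" from the root, arriving at one node.
Distinct next characters after "qbtbtt": b, t, x.
That node has 3 child edges.

3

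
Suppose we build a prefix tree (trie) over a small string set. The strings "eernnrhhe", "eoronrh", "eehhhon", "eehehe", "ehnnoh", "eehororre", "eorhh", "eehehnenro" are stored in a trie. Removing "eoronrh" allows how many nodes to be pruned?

After clearing the end-marker at "eoronrh", prune upward until reaching a node still needed by another word.
The suffix "onrh" (4 nodes) is used only by "eoronrh"; the node for "eor" still has the child "h", so pruning stops there.
Nodes removed: 4

4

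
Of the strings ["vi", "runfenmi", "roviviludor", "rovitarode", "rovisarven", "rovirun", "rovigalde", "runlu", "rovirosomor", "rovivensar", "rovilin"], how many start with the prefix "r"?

10

Traverse to the node for "r", then collect every word in that subtree.
Words under "r": rovigalde, rovilin, rovirosomor, rovirun, rovisarven, rovitarode, rovivensar, roviviludor, runfenmi, runlu
Count: 10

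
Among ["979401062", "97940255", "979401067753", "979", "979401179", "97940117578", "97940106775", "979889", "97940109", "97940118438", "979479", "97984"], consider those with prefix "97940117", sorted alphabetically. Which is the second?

979401179

DFS of the "97940117" subtree visits, in order: "97940117578", "979401179"
Position 2: 979401179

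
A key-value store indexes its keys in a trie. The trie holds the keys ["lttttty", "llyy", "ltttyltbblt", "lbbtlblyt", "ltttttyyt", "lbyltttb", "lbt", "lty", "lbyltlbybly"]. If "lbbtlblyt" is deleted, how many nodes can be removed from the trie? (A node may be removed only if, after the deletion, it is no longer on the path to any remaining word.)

7

After clearing the end-marker at "lbbtlblyt", prune upward until reaching a node still needed by another word.
The suffix "btlblyt" (7 nodes) is used only by "lbbtlblyt"; the node for "lb" still has the child "y", so pruning stops there.
Nodes removed: 7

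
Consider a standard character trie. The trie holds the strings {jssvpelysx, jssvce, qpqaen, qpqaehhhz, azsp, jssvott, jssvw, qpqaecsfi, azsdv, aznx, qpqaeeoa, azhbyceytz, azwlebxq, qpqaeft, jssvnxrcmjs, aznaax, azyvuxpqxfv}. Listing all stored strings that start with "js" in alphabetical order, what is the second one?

DFS of the "js" subtree visits, in order: "jssvce", "jssvnxrcmjs", "jssvott", "jssvpelysx", "jssvw"
Position 2: jssvnxrcmjs

jssvnxrcmjs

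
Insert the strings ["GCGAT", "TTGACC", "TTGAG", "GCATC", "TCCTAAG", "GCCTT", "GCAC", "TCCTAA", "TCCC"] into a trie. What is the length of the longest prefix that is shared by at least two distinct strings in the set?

6

The deepest shared node is where two words last agree before diverging.
"TCCTAA" and "TCCTAAG" agree on "TCCTAA" (6 characters) before diverging; nothing deeper is shared.
Longest shared-prefix length: 6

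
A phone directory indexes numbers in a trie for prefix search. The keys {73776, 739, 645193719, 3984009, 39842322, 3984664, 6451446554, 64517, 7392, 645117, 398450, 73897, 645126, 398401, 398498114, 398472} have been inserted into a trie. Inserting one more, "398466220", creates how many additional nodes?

3

"398466" is already a path in the trie; the remaining "220" must be added.
So 9 − 6 = 3 new nodes.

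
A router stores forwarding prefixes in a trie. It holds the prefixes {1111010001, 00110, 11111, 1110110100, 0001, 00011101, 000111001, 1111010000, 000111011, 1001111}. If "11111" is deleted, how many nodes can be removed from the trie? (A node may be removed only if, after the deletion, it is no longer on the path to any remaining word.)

A node on "11111"'s path can go only if nothing else ends at it or branches off below it.
The suffix "1" (1 node) is used only by "11111"; the node for "1111" still has the child "0", so pruning stops there.
Nodes removed: 1

1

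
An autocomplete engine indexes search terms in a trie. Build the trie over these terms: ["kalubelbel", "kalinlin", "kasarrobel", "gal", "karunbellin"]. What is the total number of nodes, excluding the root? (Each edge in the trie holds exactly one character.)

35

Trie structure (* marks end of a word):
(root)
├─ g
│  └─ a
│     └─ l *
└─ k
   └─ a
      ├─ l
      │  ├─ i
      │  │  └─ n
      │  │     └─ l
      │  │        └─ i
      │  │           └─ n *
      │  └─ u
      │     └─ b
      │        └─ e
      │           └─ l
      │              └─ b
      │                 └─ e
      │                    └─ l *
      ├─ r
      │  └─ u
      │     └─ n
      │        └─ b
      │           └─ e
      │              └─ l
      │                 └─ l
      │                    └─ i
      │                       └─ n *
      └─ s
         └─ a
            └─ r
               └─ r
                  └─ o
                     └─ b
                        └─ e
                           └─ l *
Counting every labelled node above: 35.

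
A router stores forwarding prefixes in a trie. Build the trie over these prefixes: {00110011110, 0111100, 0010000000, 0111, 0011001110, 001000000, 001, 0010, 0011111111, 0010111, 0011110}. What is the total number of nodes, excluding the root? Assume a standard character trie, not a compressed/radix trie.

35

Insert word by word; a character creates a node only if that edge doesn't already exist:
  "00110011110" → 11 new (0, 0, 1, 1, 0, 0, 1, 1, 1, 1, 0)
  "0111100" → prefix "0" already present; 6 new (1, 1, 1, 1, 0, 0)
  "0010000000" → prefix "001" already present; 7 new (0, 0, 0, 0, 0, 0, 0)
  "0111" → prefix "0111" already present; 0 new (none)
  "0011001110" → prefix "001100111" already present; 1 new (0)
  "001000000" → prefix "001000000" already present; 0 new (none)
  "001" → prefix "001" already present; 0 new (none)
  "0010" → prefix "0010" already present; 0 new (none)
  "0011111111" → prefix "0011" already present; 6 new (1, 1, 1, 1, 1, 1)
  "0010111" → prefix "0010" already present; 3 new (1, 1, 1)
  "0011110" → prefix "001111" already present; 1 new (0)
Total nodes = 11 + 6 + 7 + 0 + 1 + 0 + 0 + 0 + 6 + 3 + 1 = 35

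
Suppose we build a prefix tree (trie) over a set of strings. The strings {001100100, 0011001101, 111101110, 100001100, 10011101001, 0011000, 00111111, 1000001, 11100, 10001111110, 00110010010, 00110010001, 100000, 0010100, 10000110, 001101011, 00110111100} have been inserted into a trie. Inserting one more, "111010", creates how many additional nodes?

2

Walking "111010" from the root, the first 4 characters ("1110") follow existing edges; "1" is the first miss.
New nodes needed: |"111010"| − 4 = 6 − 4 = 2.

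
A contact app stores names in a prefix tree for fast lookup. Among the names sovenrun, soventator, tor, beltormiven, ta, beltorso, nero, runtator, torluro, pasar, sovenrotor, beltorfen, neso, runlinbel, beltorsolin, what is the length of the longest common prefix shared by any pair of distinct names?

8

The deepest shared node is where two words last agree before diverging.
"beltorso" and "beltorsolin" agree on "beltorso" (8 characters) before diverging; nothing deeper is shared.
Longest shared-prefix length: 8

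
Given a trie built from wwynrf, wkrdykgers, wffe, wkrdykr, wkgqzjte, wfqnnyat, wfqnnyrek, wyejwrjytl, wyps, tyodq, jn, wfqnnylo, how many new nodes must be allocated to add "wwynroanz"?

"wwynr" is already a path in the trie; the remaining "oanz" must be added.
Each of the 4 remaining characters creates one node.

4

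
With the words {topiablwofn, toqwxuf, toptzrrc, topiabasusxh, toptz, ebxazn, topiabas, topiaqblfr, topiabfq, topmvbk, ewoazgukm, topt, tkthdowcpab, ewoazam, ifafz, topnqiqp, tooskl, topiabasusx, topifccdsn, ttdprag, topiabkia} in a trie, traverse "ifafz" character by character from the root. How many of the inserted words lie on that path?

Traverse "ifafz" character by character; count nodes along the way that are marked as word ends.
Prefixes of the query that are stored words: "ifafz"
Count: 1

1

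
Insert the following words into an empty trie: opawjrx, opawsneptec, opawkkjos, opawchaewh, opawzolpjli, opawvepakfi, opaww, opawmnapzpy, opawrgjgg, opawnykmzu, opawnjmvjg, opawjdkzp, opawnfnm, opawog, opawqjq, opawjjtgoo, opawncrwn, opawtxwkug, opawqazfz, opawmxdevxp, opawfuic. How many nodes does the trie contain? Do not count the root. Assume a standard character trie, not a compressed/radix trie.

Count nodes per top-level branch (shared prefixes stored once):
  'o'-branch (opawchaewh, opawfuic, opawjdkzp, opawjjtgoo, opawjrx, opawkkjos, opawmnapzpy, opawmxdevxp, opawncrwn, opawnfnm, opawnjmvjg, opawnykmzu, opawog, opawqazfz, opawqjq, opawrgjgg, opawsneptec, opawtxwkug, opawvepakfi, opaww, opawzolpjli): 104 nodes
Sum: 104

104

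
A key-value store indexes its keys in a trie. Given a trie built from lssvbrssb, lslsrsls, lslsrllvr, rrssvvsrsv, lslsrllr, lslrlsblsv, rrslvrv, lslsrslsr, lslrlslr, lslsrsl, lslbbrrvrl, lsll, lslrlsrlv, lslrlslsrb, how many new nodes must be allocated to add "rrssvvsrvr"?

"rrssvvsr" is already a path in the trie; the remaining "vr" must be added.
New nodes needed: |"rrssvvsrvr"| − 8 = 10 − 8 = 2.

2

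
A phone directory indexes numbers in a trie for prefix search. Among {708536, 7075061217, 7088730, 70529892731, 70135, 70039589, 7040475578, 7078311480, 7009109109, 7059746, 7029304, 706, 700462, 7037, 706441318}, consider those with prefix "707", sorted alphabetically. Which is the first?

7075061217

DFS of the "707" subtree visits, in order: "7075061217", "7078311480"
The 1st is 7075061217.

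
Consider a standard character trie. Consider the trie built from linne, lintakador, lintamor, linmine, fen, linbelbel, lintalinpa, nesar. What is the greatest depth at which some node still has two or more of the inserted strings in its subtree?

Equivalently: take the maximum, over all pairs, of their longest common prefix length.
"lintakador" and "lintalinpa" agree on "linta" (5 characters) before diverging; nothing deeper is shared.
Longest shared-prefix length: 5

5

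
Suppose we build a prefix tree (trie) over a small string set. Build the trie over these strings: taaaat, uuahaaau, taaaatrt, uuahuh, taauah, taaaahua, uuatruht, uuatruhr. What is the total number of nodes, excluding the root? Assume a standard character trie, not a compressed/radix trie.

30

Trace insertions, counting only characters that open a new branch:
  "taaaat" → 6 new (t, a, a, a, a, t)
  "uuahaaau" → 8 new (u, u, a, h, a, a, a, u)
  "taaaatrt" → prefix "taaaat" already present; 2 new (r, t)
  "uuahuh" → prefix "uuah" already present; 2 new (u, h)
  "taauah" → prefix "taa" already present; 3 new (u, a, h)
  "taaaahua" → prefix "taaaa" already present; 3 new (h, u, a)
  "uuatruht" → prefix "uua" already present; 5 new (t, r, u, h, t)
  "uuatruhr" → prefix "uuatruh" already present; 1 new (r)
Total nodes = 6 + 8 + 2 + 2 + 3 + 3 + 5 + 1 = 30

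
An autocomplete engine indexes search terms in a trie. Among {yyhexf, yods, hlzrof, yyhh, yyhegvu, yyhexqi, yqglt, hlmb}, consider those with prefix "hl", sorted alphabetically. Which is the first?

hlmb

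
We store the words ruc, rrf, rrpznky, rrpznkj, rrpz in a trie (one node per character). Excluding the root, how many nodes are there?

11

Count nodes per top-level branch (shared prefixes stored once):
  'r'-branch (rrf, rrpz, rrpznkj, rrpznky, ruc): 11 nodes
Sum: 11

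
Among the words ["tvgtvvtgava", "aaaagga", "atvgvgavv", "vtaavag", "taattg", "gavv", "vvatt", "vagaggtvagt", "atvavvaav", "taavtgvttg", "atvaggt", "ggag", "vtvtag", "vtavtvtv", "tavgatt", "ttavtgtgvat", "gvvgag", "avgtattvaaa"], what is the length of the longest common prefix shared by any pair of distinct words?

4

Look for the deepest trie node that still has at least two words in its subtree.
e.g. "atvaggt" and "atvavvaav" share the prefix "atva" of length 4; no pair shares a longer one.
Longest shared-prefix length: 4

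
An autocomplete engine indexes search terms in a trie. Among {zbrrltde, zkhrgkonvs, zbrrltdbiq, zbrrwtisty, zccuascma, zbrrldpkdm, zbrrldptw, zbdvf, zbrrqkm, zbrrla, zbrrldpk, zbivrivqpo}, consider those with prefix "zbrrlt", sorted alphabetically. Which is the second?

Filter for "zbrrlt…" and sort: "zbrrltdbiq", "zbrrltde"
Position 2: zbrrltde

zbrrltde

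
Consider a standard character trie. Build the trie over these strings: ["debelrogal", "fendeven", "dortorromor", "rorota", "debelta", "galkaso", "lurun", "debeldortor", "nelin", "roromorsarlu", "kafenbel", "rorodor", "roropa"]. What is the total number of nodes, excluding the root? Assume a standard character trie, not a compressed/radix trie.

80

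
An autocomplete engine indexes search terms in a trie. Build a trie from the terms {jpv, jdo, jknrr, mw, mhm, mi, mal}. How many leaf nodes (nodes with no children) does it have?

7

A leaf is a node with no children — equivalently, the end of a word that is not a proper prefix of any other stored word.
Those words: "jdo", "jknrr", "jpv", "mal", "mhm", "mi", "mw"
Leaf count: 7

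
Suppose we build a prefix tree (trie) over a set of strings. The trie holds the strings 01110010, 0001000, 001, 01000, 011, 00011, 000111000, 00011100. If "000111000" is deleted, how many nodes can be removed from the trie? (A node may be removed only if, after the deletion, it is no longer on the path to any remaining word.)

1

A node on "000111000"'s path can go only if nothing else ends at it or branches off below it.
The suffix "0" (1 node) is used only by "000111000"; "00011100" is itself a stored word, so pruning stops there.
Nodes removed: 1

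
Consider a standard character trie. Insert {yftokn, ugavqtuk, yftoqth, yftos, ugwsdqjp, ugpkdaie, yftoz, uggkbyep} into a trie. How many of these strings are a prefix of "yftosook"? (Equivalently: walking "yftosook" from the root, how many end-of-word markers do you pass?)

Walk "yftosook" from the root; an end-of-word marker is hit whenever a stored word is a prefix of "yftosook".
Prefixes of the query that are stored words: "yftos"
Count: 1

1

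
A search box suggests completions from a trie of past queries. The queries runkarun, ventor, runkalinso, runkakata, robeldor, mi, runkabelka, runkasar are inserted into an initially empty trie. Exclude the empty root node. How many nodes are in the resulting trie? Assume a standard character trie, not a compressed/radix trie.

For each word, the new-node count is its length minus the longest prefix already in the trie:
  "runkarun" → 8 new (r, u, n, k, a, r, u, n)
  "ventor" → 6 new (v, e, n, t, o, r)
  "runkalinso" → prefix "runka" already present; 5 new (l, i, n, s, o)
  "runkakata" → prefix "runka" already present; 4 new (k, a, t, a)
  "robeldor" → prefix "r" already present; 7 new (o, b, e, l, d, o, r)
  "mi" → 2 new (m, i)
  "runkabelka" → prefix "runka" already present; 5 new (b, e, l, k, a)
  "runkasar" → prefix "runka" already present; 3 new (s, a, r)
Total nodes = 8 + 6 + 5 + 4 + 7 + 2 + 5 + 3 = 40

40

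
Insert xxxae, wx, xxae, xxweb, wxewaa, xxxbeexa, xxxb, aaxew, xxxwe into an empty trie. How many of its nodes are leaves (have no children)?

7

A leaf is a node with no children — equivalently, the end of a word that is not a proper prefix of any other stored word.
Those words: "aaxew", "wxewaa", "xxae", "xxweb", "xxxae", "xxxbeexa", "xxxwe"
Leaf count: 7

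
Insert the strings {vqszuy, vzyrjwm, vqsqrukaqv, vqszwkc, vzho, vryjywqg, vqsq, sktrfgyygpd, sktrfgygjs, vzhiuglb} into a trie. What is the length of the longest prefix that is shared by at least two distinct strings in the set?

Look for the deepest trie node that still has at least two words in its subtree.
e.g. "sktrfgygjs" and "sktrfgyygpd" share the prefix "sktrfgy" of length 7; no pair shares a longer one.
Longest shared-prefix length: 7

7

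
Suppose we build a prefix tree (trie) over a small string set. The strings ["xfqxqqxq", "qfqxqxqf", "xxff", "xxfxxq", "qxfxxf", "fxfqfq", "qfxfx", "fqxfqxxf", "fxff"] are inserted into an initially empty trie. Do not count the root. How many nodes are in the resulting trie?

44

Insert word by word; a character creates a node only if that edge doesn't already exist:
  "xfqxqqxq" → 8 new (x, f, q, x, q, q, x, q)
  "qfqxqxqf" → 8 new (q, f, q, x, q, x, q, f)
  "xxff" → prefix "x" already present; 3 new (x, f, f)
  "xxfxxq" → prefix "xxf" already present; 3 new (x, x, q)
  "qxfxxf" → prefix "q" already present; 5 new (x, f, x, x, f)
  "fxfqfq" → 6 new (f, x, f, q, f, q)
  "qfxfx" → prefix "qf" already present; 3 new (x, f, x)
  "fqxfqxxf" → prefix "f" already present; 7 new (q, x, f, q, x, x, f)
  "fxff" → prefix "fxf" already present; 1 new (f)
Total nodes = 8 + 8 + 3 + 3 + 5 + 6 + 3 + 7 + 1 = 44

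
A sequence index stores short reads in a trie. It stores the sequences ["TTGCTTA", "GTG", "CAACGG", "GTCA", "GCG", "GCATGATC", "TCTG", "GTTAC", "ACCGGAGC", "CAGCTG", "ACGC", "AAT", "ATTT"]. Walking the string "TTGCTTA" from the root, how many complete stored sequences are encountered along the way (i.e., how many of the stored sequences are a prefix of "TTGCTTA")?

1

Check each prefix of "TTGCTTA" against the stored set — each match is an end-marker on the path.
Prefixes of the query that are stored words: "TTGCTTA"
Count: 1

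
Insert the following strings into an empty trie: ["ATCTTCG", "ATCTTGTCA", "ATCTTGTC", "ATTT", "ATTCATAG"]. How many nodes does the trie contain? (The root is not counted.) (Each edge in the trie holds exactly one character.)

18

Count nodes per top-level branch (shared prefixes stored once):
  'A'-branch (ATCTTCG, ATCTTGTC, ATCTTGTCA, ATTCATAG, ATTT): 18 nodes
Sum: 18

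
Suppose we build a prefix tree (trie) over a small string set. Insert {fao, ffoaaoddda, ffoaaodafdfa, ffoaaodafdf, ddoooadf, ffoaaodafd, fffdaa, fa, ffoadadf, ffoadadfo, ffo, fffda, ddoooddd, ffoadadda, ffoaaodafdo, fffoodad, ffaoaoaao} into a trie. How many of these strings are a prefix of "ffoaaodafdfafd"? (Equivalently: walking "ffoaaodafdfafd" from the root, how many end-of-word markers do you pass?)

4

Check each prefix of "ffoaaodafdfafd" against the stored set — each match is an end-marker on the path.
Prefixes of the query that are stored words: "ffo", "ffoaaodafd", "ffoaaodafdf", "ffoaaodafdfa"
Count: 4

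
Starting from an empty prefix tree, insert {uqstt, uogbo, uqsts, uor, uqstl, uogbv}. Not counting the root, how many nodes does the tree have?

For each word, the new-node count is its length minus the longest prefix already in the trie:
  "uqstt" → 5 new (u, q, s, t, t)
  "uogbo" → prefix "u" already present; 4 new (o, g, b, o)
  "uqsts" → prefix "uqst" already present; 1 new (s)
  "uor" → prefix "uo" already present; 1 new (r)
  "uqstl" → prefix "uqst" already present; 1 new (l)
  "uogbv" → prefix "uogb" already present; 1 new (v)
Total nodes = 5 + 4 + 1 + 1 + 1 + 1 = 13

13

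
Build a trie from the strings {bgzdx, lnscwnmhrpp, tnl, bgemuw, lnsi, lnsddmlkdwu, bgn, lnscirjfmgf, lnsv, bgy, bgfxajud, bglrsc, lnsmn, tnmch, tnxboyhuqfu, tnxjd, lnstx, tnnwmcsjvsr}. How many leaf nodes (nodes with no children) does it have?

Leaves are exactly the stored words that no other stored word extends.
Those words: "bgemuw", "bgfxajud", "bglrsc", "bgn", "bgy", "bgzdx", "lnscirjfmgf", "lnscwnmhrpp", "lnsddmlkdwu", "lnsi", "lnsmn", "lnstx", "lnsv", "tnl", "tnmch", "tnnwmcsjvsr", "tnxboyhuqfu", "tnxjd"
Leaf count: 18

18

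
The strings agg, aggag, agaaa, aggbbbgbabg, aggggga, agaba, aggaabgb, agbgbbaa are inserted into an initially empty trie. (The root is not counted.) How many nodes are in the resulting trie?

32

For each word, the new-node count is its length minus the longest prefix already in the trie:
  "agg" → 3 new (a, g, g)
  "aggag" → prefix "agg" already present; 2 new (a, g)
  "agaaa" → prefix "ag" already present; 3 new (a, a, a)
  "aggbbbgbabg" → prefix "agg" already present; 8 new (b, b, b, g, b, a, b, g)
  "aggggga" → prefix "agg" already present; 4 new (g, g, g, a)
  "agaba" → prefix "aga" already present; 2 new (b, a)
  "aggaabgb" → prefix "agga" already present; 4 new (a, b, g, b)
  "agbgbbaa" → prefix "ag" already present; 6 new (b, g, b, b, a, a)
Total nodes = 3 + 2 + 3 + 8 + 4 + 2 + 4 + 6 = 32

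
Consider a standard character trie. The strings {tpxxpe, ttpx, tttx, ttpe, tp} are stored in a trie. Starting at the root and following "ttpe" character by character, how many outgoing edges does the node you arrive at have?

Follow the path "ttpe" to its node, then look at its outgoing edges.
No stored string extends past "ttpe".
That node has 0 child edges.

0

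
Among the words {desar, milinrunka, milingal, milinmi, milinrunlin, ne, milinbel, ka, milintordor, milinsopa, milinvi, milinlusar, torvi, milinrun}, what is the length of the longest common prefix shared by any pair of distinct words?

8

Equivalently: take the maximum, over all pairs, of their longest common prefix length.
"milinrun" and "milinrunka" agree on "milinrun" (8 characters) before diverging; nothing deeper is shared.
Longest shared-prefix length: 8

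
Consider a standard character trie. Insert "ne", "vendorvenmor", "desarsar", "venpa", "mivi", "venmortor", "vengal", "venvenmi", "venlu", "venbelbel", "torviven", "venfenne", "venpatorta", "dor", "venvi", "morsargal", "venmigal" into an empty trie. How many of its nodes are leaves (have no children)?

16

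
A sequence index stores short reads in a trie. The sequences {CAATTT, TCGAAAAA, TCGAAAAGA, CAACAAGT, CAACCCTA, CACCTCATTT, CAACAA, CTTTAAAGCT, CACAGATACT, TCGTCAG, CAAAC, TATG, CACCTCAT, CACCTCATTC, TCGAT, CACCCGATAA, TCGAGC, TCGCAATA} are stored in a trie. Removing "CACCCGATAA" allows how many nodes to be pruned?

Walk "CACCCGATAA" from the leaf back toward the root, removing each node that no remaining word uses.
The suffix "CGATAA" (6 nodes) is used only by "CACCCGATAA"; the node for "CACC" still has the child "T", so pruning stops there.
Nodes removed: 6

6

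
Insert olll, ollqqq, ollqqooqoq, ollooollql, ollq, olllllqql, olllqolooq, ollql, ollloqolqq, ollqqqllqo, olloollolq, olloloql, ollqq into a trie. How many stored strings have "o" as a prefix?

Filter for entries beginning with "o":
Words under "o": olll, olllllqql, ollloqolqq, olllqolooq, olloloql, olloollolq, ollooollql, ollq, ollql, ollqq, ollqqooqoq, ollqqq, ollqqqllqo
Count: 13

13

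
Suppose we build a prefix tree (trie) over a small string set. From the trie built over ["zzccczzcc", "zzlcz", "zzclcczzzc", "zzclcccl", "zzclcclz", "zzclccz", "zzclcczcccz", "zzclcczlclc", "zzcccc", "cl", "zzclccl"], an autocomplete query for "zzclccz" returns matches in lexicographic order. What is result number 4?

Filter for "zzclccz…" and sort: "zzclccz", "zzclcczcccz", "zzclcczlclc", "zzclcczzzc"
The 4th is zzclcczzzc.

zzclcczzzc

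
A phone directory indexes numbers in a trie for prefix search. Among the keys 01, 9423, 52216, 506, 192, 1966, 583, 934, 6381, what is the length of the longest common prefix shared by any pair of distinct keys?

2

The deepest shared node is where two words last agree before diverging.
e.g. "192" and "1966" share the prefix "19" of length 2; no pair shares a longer one.
Longest shared-prefix length: 2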